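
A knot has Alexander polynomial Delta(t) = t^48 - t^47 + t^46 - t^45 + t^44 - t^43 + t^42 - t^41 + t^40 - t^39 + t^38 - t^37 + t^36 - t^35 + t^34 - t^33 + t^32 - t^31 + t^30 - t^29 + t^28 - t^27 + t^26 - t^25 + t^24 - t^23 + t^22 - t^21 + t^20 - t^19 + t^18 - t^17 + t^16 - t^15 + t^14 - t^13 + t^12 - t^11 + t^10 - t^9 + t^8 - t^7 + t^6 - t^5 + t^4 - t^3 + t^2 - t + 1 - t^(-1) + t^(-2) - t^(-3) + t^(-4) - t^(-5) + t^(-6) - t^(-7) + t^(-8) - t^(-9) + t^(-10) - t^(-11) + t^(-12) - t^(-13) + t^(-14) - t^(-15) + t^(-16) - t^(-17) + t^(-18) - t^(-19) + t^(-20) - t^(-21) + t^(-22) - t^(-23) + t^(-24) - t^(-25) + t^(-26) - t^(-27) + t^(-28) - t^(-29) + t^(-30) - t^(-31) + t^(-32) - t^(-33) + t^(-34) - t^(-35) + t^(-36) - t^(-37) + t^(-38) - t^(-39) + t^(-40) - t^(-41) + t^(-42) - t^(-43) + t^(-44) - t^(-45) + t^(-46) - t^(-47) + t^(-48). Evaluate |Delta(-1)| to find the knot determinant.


Step 1: The polynomial has 97 terms with alternating signs, exponents from 48 down to -48.
Step 2: Substitute t = -1. The i-th term has coefficient (-1)^i and exponent (m-i),
  so its value is (-1)^i * (-1)^(m-i) = (-1)^m = 1 for every i.
Step 3: All 97 terms equal 1, so Delta(-1) = 97 * (1) = 97
Step 4: |Delta(-1)| = 97

97


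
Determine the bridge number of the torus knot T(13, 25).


The bridge number of T(p,q) is min(p,q).
min(13, 25) = 13

13


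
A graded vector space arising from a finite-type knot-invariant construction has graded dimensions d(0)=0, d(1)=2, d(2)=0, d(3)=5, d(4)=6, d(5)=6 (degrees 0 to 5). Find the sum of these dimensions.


Total dimension = d(0) + d(1) + ... + d(5)
= 0 + 2 + 0 + 5 + 6 + 6
= 19

19


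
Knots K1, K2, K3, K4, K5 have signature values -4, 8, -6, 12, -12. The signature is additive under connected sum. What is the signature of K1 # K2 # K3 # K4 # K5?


The signature is additive under connected sum.
signature(K1 # K2 # K3 # K4 # K5) = (-4) + (8) + (-6) + (12) + (-12)
= -2

-2


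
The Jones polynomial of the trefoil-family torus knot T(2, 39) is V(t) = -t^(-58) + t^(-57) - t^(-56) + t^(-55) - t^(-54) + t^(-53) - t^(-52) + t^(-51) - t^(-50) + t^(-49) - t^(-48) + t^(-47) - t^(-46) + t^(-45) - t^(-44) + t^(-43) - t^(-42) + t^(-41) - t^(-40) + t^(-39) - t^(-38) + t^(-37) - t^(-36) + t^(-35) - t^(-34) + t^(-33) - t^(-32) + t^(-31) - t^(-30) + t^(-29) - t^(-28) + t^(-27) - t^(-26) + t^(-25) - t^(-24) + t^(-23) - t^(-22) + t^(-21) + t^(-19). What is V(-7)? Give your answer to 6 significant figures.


Substituting t = -7 into V(t) = -t^(-58) + t^(-57) - t^(-56) + t^(-55) - t^(-54) + t^(-53) - t^(-52) + t^(-51) - t^(-50) + t^(-49) - t^(-48) + t^(-47) - t^(-46) + t^(-45) - t^(-44) + t^(-43) - t^(-42) + t^(-41) - t^(-40) + t^(-39) - t^(-38) + t^(-37) - t^(-36) + t^(-35) - t^(-34) + t^(-33) - t^(-32) + t^(-31) - t^(-30) + t^(-29) - t^(-28) + t^(-27) - t^(-26) + t^(-25) - t^(-24) + t^(-23) - t^(-22) + t^(-21) + t^(-19):
  (-)t^(-58) = -9.64525e-50
  (+)t^(-57) = -6.75168e-49
  (-)t^(-56) = -4.72617e-48
  (+)t^(-55) = -3.30832e-47
  (-)t^(-54) = -2.31583e-46
  (+)t^(-53) = -1.62108e-45
  (-)t^(-52) = -1.13475e-44
  (+)t^(-51) = -7.94328e-44
  (-)t^(-50) = -5.5603e-43
  (+)t^(-49) = -3.89221e-42
  (-)t^(-48) = -2.72455e-41
  (+)t^(-47) = -1.90718e-40
  (-)t^(-46) = -1.33503e-39
  (+)t^(-45) = -9.34519e-39
  (-)t^(-44) = -6.54163e-38
  (+)t^(-43) = -4.57914e-37
  (-)t^(-42) = -3.2054e-36
  (+)t^(-41) = -2.24378e-35
  (-)t^(-40) = -1.57065e-34
  (+)t^(-39) = -1.09945e-33
  (-)t^(-38) = -7.69617e-33
  (+)t^(-37) = -5.38732e-32
  (-)t^(-36) = -3.77112e-31
  (+)t^(-35) = -2.63979e-30
  (-)t^(-34) = -1.84785e-29
  (+)t^(-33) = -1.29349e-28
  (-)t^(-32) = -9.05446e-28
  (+)t^(-31) = -6.33812e-27
  (-)t^(-30) = -4.43669e-26
  (+)t^(-29) = -3.10568e-25
  (-)t^(-28) = -2.17398e-24
  (+)t^(-27) = -1.52178e-23
  (-)t^(-26) = -1.06525e-22
  (+)t^(-25) = -7.45674e-22
  (-)t^(-24) = -5.21972e-21
  (+)t^(-23) = -3.6538e-20
  (-)t^(-22) = -2.55766e-19
  (+)t^(-21) = -1.79036e-18
  (+)t^(-19) = -8.77278e-17
Sum = (-9.64525e-50) + (-6.75168e-49) + (-4.72617e-48) + (-3.30832e-47) + (-2.31583e-46) + (-1.62108e-45) + (-1.13475e-44) + (-7.94328e-44) + (-5.5603e-43) + (-3.89221e-42) + (-2.72455e-41) + (-1.90718e-40) + (-1.33503e-39) + (-9.34519e-39) + (-6.54163e-38) + (-4.57914e-37) + (-3.2054e-36) + (-2.24378e-35) + (-1.57065e-34) + (-1.09945e-33) + (-7.69617e-33) + (-5.38732e-32) + (-3.77112e-31) + (-2.63979e-30) + (-1.84785e-29) + (-1.29349e-28) + (-9.05446e-28) + (-6.33812e-27) + (-4.43669e-26) + (-3.10568e-25) + (-2.17398e-24) + (-1.52178e-23) + (-1.06525e-22) + (-7.45674e-22) + (-5.21972e-21) + (-3.6538e-20) + (-2.55766e-19) + (-1.79036e-18) + (-8.77278e-17)
= -8.981655741e-17
Rounded to 6 significant figures: -8.98166e-17

-8.98166e-17


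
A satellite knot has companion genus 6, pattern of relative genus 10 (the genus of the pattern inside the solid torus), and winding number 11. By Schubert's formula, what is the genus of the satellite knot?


Schubert: g(satellite) = g_rel(pattern) + |winding| * g(companion),
where g_rel(pattern) is the genus of the pattern relative to the solid torus.
= 10 + 11 * 6
= 10 + 66 = 76

76


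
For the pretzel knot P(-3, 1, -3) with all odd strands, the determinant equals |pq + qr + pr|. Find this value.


Step 1: Compute pq + qr + pr.
pq = (-3)*1 = -3
qr = 1*(-3) = -3
pr = (-3)*(-3) = 9
pq + qr + pr = -3 + (-3) + 9 = 3
Step 2: Take absolute value.
det(P(-3,1,-3)) = |3| = 3

3


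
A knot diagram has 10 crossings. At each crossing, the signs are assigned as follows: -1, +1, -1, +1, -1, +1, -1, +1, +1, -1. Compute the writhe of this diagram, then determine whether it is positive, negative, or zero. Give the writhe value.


Step 1: Count positive crossings (+1).
Positive crossings: 5
Step 2: Count negative crossings (-1).
Negative crossings: 5
Step 3: Writhe = (positive) - (negative)
w = 5 - 5 = 0
Step 4: |w| = 0, and w is zero

0


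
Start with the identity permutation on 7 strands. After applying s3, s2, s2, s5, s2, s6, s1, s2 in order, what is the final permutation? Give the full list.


Starting with identity [1, 2, 3, 4, 5, 6, 7].
Apply generators in sequence:
  After s3: [1, 2, 4, 3, 5, 6, 7]
  After s2: [1, 4, 2, 3, 5, 6, 7]
  After s2: [1, 2, 4, 3, 5, 6, 7]
  After s5: [1, 2, 4, 3, 6, 5, 7]
  After s2: [1, 4, 2, 3, 6, 5, 7]
  After s6: [1, 4, 2, 3, 6, 7, 5]
  After s1: [4, 1, 2, 3, 6, 7, 5]
  After s2: [4, 2, 1, 3, 6, 7, 5]
Final permutation: [4, 2, 1, 3, 6, 7, 5]

[4, 2, 1, 3, 6, 7, 5]


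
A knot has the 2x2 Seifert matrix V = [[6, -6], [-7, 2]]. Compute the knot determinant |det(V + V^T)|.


Step 1: Form V + V^T where V = [[6, -6], [-7, 2]]
  V^T = [[6, -7], [-6, 2]]
  V + V^T = [[12, -13], [-13, 4]]
Step 2: det(V + V^T) = 12*4 - (-13)*(-13)
  = 48 - 169 = -121
Step 3: Knot determinant = |det(V + V^T)| = |-121| = 121

121


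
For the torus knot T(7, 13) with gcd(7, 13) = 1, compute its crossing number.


For a torus knot T(p, q) with gcd(p,q)=1,
the crossing number is min(p*(q-1), q*(p-1)).
p*(q-1) = 7*12 = 84
q*(p-1) = 13*6 = 78
min(84, 78) = 78

78


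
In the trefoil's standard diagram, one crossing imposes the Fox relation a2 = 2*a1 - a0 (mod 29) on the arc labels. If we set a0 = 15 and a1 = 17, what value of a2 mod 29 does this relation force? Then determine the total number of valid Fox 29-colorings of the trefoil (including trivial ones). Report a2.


Step 1: Apply the given crossing relation 2*a1 - a0 - a2 = 0 (mod 29).
  a2 = 2*a1 - a0 mod 29
  a2 = 2*17 - 15 mod 29
  a2 = 34 - 15 mod 29
  a2 = 19 mod 29 = 19
Step 2: The trefoil has determinant 3.
  Number of Fox p-colorings (p prime) is p^2 if p = 3, else p.
  Since 29 does not divide 3, only trivial (constant) colorings exist.
  (So the trial a0 = 15, a1 = 17 with a0 != a1 does NOT extend to a valid coloring of the whole trefoil: the other two crossing relations require 3*(a1 - a0) = 0 (mod 29), which fails.)
  Total colorings = 29
Step 3: a2 = 19, total Fox 29-colorings = 29

19


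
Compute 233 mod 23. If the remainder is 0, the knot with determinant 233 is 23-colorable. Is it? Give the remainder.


Step 1: A knot is p-colorable if and only if p divides its determinant.
Step 2: Compute 233 mod 23.
233 = 10 * 23 + 3
Step 3: 233 mod 23 = 3
Step 4: The knot is 23-colorable: no

3


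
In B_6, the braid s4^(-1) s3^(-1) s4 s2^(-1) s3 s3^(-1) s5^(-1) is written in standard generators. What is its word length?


The word length counts the number of generators (including inverses).
Listing each generator: s4^(-1), s3^(-1), s4, s2^(-1), s3, s3^(-1), s5^(-1)
There are 7 generators in this braid word.

7


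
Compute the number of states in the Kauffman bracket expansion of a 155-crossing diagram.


Each crossing contributes 2 choices (A-smoothing or B-smoothing).
Total states = 2^155 = 45671926166590716193865151022383844364247891968

45671926166590716193865151022383844364247891968


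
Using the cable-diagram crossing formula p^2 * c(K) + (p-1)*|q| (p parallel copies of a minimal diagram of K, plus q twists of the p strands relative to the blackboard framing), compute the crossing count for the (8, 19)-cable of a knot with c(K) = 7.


Step 1: Each of the c(K) crossings of the companion diagram becomes p*p = p^2 crossings among the p parallel strands, and each of the |q| twists s_1 s_2 ... s_(p-1) adds (p-1) crossings.
  Crossings = p^2 * c(K) + (p-1)*|q|
Step 2: = 8^2 * 7 + (8-1)*19
Step 3: = 64*7 + 7*19
Step 4: = 448 + 133 = 581

581


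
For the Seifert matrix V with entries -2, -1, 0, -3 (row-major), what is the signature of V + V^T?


Step 1: V + V^T = [[-4, -1], [-1, -6]]
Step 2: trace = -10, det = 23
Step 3: Discriminant = (-10)^2 - 4*23 = 8
Step 4: Eigenvalues: -3.58579, -6.41421
Step 5: Signature = (# positive eigenvalues) - (# negative eigenvalues) = -2

-2


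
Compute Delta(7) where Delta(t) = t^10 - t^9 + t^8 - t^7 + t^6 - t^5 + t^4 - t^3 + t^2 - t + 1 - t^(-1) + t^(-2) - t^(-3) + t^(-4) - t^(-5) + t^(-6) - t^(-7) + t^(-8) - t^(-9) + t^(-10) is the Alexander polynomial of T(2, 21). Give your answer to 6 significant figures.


Substituting t = 7 into Delta(t) = t^10 - t^9 + t^8 - t^7 + t^6 - t^5 + t^4 - t^3 + t^2 - t + 1 - t^(-1) + t^(-2) - t^(-3) + t^(-4) - t^(-5) + t^(-6) - t^(-7) + t^(-8) - t^(-9) + t^(-10):
Term values: (282475249) + (-40353607) + (5764801) + (-823543) + (117649) + (-16807) + (2401) + (-343) + (49) + (-7) + (1) + (-0.142857) + (0.0204082) + (-0.00291545) + (0.000416493) + (-5.9499e-05) + (8.49986e-06) + (-1.21427e-06) + (1.73467e-07) + (-2.47809e-08) + (3.54013e-09)
Sum = 247165842.9
Rounded to 6 significant figures: 2.47166e+08

2.47166e+08


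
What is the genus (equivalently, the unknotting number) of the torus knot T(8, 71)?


For a torus knot T(p,q), both the unknotting number and genus equal (p-1)(q-1)/2.
= (8-1)(71-1)/2
= 7*70/2
= 490/2 = 245

245


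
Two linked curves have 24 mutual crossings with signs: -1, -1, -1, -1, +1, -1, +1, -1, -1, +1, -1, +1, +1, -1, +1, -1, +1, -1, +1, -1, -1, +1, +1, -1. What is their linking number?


Step 1: Count positive crossings: 10
Step 2: Count negative crossings: 14
Step 3: Sum of signs = 10 - 14 = -4
Step 4: Linking number = sum/2 = -4/2 = -2

-2


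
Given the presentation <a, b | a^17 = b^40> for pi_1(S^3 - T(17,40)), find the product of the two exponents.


The relation is a^17 = b^40.
Product of exponents = 17 * 40
= 680

680


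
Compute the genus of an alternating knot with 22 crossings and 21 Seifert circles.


For alternating knots, g = (c - s + 1)/2.
= (22 - 21 + 1)/2
= 2/2 = 1

1


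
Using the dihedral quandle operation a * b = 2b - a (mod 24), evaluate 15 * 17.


15 * 17 = 2*17 - 15 mod 24
= 34 - 15 mod 24
= 19 mod 24 = 19

19


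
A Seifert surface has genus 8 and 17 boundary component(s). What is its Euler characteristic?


chi = 2 - 2g - b
= 2 - 2*8 - 17
= 2 - 16 - 17 = -31

-31


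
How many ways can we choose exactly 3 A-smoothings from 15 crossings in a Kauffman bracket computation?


We choose which 3 of 15 crossings get A-smoothings.
C(15, 3) = 15! / (3! * 12!)
= 455

455


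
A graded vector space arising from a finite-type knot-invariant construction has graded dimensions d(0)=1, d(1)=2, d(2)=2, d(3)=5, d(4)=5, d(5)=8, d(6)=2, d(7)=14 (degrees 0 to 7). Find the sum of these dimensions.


Total dimension = d(0) + d(1) + ... + d(7)
= 1 + 2 + 2 + 5 + 5 + 8 + 2 + 14
= 39

39


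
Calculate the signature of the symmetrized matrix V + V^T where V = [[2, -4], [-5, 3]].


Step 1: V + V^T = [[4, -9], [-9, 6]]
Step 2: trace = 10, det = -57
Step 3: Discriminant = 10^2 - 4*(-57) = 328
Step 4: Eigenvalues: 14.0554, -4.05539
Step 5: Signature = (# positive eigenvalues) - (# negative eigenvalues) = 0

0


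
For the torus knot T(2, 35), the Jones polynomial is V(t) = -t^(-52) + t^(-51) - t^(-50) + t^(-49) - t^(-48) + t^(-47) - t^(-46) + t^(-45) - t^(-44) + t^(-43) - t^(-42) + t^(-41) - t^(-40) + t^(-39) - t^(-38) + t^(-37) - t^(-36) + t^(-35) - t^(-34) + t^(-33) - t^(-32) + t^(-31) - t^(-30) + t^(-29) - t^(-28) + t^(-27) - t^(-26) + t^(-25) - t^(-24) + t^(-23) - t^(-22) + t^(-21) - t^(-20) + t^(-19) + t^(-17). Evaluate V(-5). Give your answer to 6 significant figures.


Substituting t = -5 into V(t) = -t^(-52) + t^(-51) - t^(-50) + t^(-49) - t^(-48) + t^(-47) - t^(-46) + t^(-45) - t^(-44) + t^(-43) - t^(-42) + t^(-41) - t^(-40) + t^(-39) - t^(-38) + t^(-37) - t^(-36) + t^(-35) - t^(-34) + t^(-33) - t^(-32) + t^(-31) - t^(-30) + t^(-29) - t^(-28) + t^(-27) - t^(-26) + t^(-25) - t^(-24) + t^(-23) - t^(-22) + t^(-21) - t^(-20) + t^(-19) + t^(-17):
  (-)t^(-52) = -4.5036e-37
  (+)t^(-51) = -2.2518e-36
  (-)t^(-50) = -1.1259e-35
  (+)t^(-49) = -5.6295e-35
  (-)t^(-48) = -2.81475e-34
  (+)t^(-47) = -1.40737e-33
  (-)t^(-46) = -7.03687e-33
  (+)t^(-45) = -3.51844e-32
  (-)t^(-44) = -1.75922e-31
  (+)t^(-43) = -8.79609e-31
  (-)t^(-42) = -4.39805e-30
  (+)t^(-41) = -2.19902e-29
  (-)t^(-40) = -1.09951e-28
  (+)t^(-39) = -5.49756e-28
  (-)t^(-38) = -2.74878e-27
  (+)t^(-37) = -1.37439e-26
  (-)t^(-36) = -6.87195e-26
  (+)t^(-35) = -3.43597e-25
  (-)t^(-34) = -1.71799e-24
  (+)t^(-33) = -8.58993e-24
  (-)t^(-32) = -4.29497e-23
  (+)t^(-31) = -2.14748e-22
  (-)t^(-30) = -1.07374e-21
  (+)t^(-29) = -5.36871e-21
  (-)t^(-28) = -2.68435e-20
  (+)t^(-27) = -1.34218e-19
  (-)t^(-26) = -6.71089e-19
  (+)t^(-25) = -3.35544e-18
  (-)t^(-24) = -1.67772e-17
  (+)t^(-23) = -8.38861e-17
  (-)t^(-22) = -4.1943e-16
  (+)t^(-21) = -2.09715e-15
  (-)t^(-20) = -1.04858e-14
  (+)t^(-19) = -5.24288e-14
  (+)t^(-17) = -1.31072e-12
Sum = (-4.5036e-37) + (-2.2518e-36) + (-1.1259e-35) + (-5.6295e-35) + (-2.81475e-34) + (-1.40737e-33) + (-7.03687e-33) + (-3.51844e-32) + (-1.75922e-31) + (-8.79609e-31) + (-4.39805e-30) + (-2.19902e-29) + (-1.09951e-28) + (-5.49756e-28) + (-2.74878e-27) + (-1.37439e-26) + (-6.87195e-26) + (-3.43597e-25) + (-1.71799e-24) + (-8.58993e-24) + (-4.29497e-23) + (-2.14748e-22) + (-1.07374e-21) + (-5.36871e-21) + (-2.68435e-20) + (-1.34218e-19) + (-6.71089e-19) + (-3.35544e-18) + (-1.67772e-17) + (-8.38861e-17) + (-4.1943e-16) + (-2.09715e-15) + (-1.04858e-14) + (-5.24288e-14) + (-1.31072e-12)
= -1.376256e-12
Rounded to 6 significant figures: -1.37626e-12

-1.37626e-12


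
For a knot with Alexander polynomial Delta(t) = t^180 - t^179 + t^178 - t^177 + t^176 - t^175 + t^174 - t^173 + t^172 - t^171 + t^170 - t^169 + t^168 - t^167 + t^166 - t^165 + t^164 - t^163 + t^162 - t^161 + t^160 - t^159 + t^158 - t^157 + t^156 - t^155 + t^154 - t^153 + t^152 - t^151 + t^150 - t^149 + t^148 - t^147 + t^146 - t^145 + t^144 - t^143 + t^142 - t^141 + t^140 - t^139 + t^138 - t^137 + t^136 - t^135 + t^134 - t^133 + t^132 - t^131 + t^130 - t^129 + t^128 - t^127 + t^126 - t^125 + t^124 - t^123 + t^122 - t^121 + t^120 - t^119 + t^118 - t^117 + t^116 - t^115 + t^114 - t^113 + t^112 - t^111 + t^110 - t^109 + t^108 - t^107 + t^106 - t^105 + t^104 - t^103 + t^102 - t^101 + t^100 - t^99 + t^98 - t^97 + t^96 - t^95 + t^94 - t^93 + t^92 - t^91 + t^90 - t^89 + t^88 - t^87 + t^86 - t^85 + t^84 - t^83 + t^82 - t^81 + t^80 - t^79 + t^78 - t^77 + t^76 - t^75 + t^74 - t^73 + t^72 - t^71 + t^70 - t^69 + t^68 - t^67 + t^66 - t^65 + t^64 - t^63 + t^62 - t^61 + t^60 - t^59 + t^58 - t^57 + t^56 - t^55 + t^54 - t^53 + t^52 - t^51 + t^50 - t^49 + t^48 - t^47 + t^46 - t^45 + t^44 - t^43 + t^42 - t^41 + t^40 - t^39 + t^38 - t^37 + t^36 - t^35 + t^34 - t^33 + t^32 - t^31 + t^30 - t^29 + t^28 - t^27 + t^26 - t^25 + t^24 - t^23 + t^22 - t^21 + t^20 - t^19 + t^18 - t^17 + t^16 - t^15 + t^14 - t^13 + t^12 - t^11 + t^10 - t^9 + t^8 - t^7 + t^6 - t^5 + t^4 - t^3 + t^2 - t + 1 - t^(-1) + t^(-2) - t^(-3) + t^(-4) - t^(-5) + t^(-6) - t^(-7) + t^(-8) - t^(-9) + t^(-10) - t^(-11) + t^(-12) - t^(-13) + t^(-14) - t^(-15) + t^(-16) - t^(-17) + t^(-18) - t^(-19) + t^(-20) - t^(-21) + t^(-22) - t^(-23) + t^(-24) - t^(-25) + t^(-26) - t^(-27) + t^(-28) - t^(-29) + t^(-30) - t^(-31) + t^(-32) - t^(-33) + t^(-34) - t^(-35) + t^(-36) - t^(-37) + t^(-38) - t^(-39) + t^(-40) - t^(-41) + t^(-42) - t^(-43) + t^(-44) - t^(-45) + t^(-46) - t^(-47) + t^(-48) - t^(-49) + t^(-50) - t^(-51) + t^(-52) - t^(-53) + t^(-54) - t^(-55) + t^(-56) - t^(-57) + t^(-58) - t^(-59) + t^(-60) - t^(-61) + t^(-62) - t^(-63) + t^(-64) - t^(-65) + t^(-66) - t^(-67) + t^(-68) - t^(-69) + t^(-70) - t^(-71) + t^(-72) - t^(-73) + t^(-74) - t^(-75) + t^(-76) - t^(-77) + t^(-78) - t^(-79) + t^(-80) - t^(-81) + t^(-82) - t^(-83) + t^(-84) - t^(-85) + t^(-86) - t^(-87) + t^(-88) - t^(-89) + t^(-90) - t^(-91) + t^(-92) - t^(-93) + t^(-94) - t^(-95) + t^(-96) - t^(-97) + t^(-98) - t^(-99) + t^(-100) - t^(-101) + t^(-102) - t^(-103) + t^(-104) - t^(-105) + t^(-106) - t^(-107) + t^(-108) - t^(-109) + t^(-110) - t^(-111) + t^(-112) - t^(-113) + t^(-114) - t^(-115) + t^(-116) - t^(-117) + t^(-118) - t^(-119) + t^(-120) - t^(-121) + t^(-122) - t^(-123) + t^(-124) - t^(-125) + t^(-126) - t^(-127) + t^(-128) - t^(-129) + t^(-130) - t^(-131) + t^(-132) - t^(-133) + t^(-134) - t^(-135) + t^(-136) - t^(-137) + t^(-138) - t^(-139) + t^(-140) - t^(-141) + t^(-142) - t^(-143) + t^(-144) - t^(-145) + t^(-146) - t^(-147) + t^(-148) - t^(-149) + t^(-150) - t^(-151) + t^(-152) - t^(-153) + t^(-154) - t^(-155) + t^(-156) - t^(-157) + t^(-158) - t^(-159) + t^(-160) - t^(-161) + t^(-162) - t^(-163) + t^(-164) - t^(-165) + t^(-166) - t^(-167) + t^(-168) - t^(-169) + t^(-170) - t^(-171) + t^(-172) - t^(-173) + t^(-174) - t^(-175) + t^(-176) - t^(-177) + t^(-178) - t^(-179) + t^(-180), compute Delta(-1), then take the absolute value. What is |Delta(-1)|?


Step 1: The polynomial has 361 terms with alternating signs, exponents from 180 down to -180.
Step 2: Substitute t = -1. The i-th term has coefficient (-1)^i and exponent (m-i),
  so its value is (-1)^i * (-1)^(m-i) = (-1)^m = 1 for every i.
Step 3: All 361 terms equal 1, so Delta(-1) = 361 * (1) = 361
Step 4: |Delta(-1)| = 361

361


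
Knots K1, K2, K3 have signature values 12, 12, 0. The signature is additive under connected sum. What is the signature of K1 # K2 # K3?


The signature is additive under connected sum.
signature(K1 # K2 # K3) = (12) + (12) + (0)
= 24

24


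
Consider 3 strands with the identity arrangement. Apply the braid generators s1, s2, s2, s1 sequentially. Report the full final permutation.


Starting with identity [1, 2, 3].
Apply generators in sequence:
  After s1: [2, 1, 3]
  After s2: [2, 3, 1]
  After s2: [2, 1, 3]
  After s1: [1, 2, 3]
Final permutation: [1, 2, 3]

[1, 2, 3]


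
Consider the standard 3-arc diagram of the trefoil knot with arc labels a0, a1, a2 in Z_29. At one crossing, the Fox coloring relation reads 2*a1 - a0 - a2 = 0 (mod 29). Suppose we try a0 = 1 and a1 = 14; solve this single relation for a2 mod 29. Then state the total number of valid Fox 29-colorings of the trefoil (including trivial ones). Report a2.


Step 1: Apply the given crossing relation 2*a1 - a0 - a2 = 0 (mod 29).
  a2 = 2*a1 - a0 mod 29
  a2 = 2*14 - 1 mod 29
  a2 = 28 - 1 mod 29
  a2 = 27 mod 29 = 27
Step 2: The trefoil has determinant 3.
  Number of Fox p-colorings (p prime) is p^2 if p = 3, else p.
  Since 29 does not divide 3, only trivial (constant) colorings exist.
  (So the trial a0 = 1, a1 = 14 with a0 != a1 does NOT extend to a valid coloring of the whole trefoil: the other two crossing relations require 3*(a1 - a0) = 0 (mod 29), which fails.)
  Total colorings = 29
Step 3: a2 = 27, total Fox 29-colorings = 29

27


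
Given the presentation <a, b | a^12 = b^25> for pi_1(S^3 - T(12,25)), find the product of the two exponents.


The relation is a^12 = b^25.
Product of exponents = 12 * 25
= 300

300


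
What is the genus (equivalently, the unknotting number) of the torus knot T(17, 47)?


For a torus knot T(p,q), both the unknotting number and genus equal (p-1)(q-1)/2.
= (17-1)(47-1)/2
= 16*46/2
= 736/2 = 368

368


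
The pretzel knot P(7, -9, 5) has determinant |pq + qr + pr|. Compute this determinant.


Step 1: Compute pq + qr + pr.
pq = 7*(-9) = -63
qr = (-9)*5 = -45
pr = 7*5 = 35
pq + qr + pr = -63 + (-45) + 35 = -73
Step 2: Take absolute value.
det(P(7,-9,5)) = |-73| = 73

73


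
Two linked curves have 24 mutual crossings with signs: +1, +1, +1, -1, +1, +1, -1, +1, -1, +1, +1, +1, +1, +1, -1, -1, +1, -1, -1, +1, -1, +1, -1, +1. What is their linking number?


Step 1: Count positive crossings: 15
Step 2: Count negative crossings: 9
Step 3: Sum of signs = 15 - 9 = 6
Step 4: Linking number = sum/2 = 6/2 = 3

3


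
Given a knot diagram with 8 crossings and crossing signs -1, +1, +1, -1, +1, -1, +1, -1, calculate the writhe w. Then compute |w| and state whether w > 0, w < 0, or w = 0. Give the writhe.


Step 1: Count positive crossings (+1).
Positive crossings: 4
Step 2: Count negative crossings (-1).
Negative crossings: 4
Step 3: Writhe = (positive) - (negative)
w = 4 - 4 = 0
Step 4: |w| = 0, and w is zero

0


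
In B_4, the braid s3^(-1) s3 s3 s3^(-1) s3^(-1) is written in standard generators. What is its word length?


The word length counts the number of generators (including inverses).
Listing each generator: s3^(-1), s3, s3, s3^(-1), s3^(-1)
There are 5 generators in this braid word.

5


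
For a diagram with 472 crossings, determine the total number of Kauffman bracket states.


Each crossing contributes 2 choices (A-smoothing or B-smoothing).
Total states = 2^472 = 12194330274671844653834364178879555881830461494785043558043581873536608354764709453594945715091765512343073949692994620685343654997219864477696

12194330274671844653834364178879555881830461494785043558043581873536608354764709453594945715091765512343073949692994620685343654997219864477696


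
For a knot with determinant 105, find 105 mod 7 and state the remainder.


Step 1: A knot is p-colorable if and only if p divides its determinant.
Step 2: Compute 105 mod 7.
105 = 15 * 7 + 0
Step 3: 105 mod 7 = 0
Step 4: The knot is 7-colorable: yes

0


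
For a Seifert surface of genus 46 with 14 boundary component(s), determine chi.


chi = 2 - 2g - b
= 2 - 2*46 - 14
= 2 - 92 - 14 = -104

-104


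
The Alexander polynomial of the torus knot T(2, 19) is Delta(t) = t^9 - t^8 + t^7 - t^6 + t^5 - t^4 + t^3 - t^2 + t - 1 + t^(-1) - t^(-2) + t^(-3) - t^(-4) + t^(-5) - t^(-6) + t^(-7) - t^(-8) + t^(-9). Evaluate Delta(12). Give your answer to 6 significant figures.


Substituting t = 12 into Delta(t) = t^9 - t^8 + t^7 - t^6 + t^5 - t^4 + t^3 - t^2 + t - 1 + t^(-1) - t^(-2) + t^(-3) - t^(-4) + t^(-5) - t^(-6) + t^(-7) - t^(-8) + t^(-9):
Term values: (5159780352) + (-429981696) + (35831808) + (-2985984) + (248832) + (-20736) + (1728) + (-144) + (12) + (-1) + (0.0833333) + (-0.00694444) + (0.000578704) + (-4.82253e-05) + (4.01878e-06) + (-3.34898e-07) + (2.79082e-08) + (-2.32568e-09) + (1.93807e-10)
Sum = 4762874171
Rounded to 6 significant figures: 4.76287e+09

4.76287e+09


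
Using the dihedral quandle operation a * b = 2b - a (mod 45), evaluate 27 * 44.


27 * 44 = 2*44 - 27 mod 45
= 88 - 27 mod 45
= 61 mod 45 = 16

16


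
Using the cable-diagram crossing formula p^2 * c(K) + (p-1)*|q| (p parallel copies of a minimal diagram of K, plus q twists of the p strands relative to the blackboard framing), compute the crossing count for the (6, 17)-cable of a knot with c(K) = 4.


Step 1: Each of the c(K) crossings of the companion diagram becomes p*p = p^2 crossings among the p parallel strands, and each of the |q| twists s_1 s_2 ... s_(p-1) adds (p-1) crossings.
  Crossings = p^2 * c(K) + (p-1)*|q|
Step 2: = 6^2 * 4 + (6-1)*17
Step 3: = 36*4 + 5*17
Step 4: = 144 + 85 = 229

229


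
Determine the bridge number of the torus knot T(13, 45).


The bridge number of T(p,q) is min(p,q).
min(13, 45) = 13

13


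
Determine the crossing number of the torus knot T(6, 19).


For a torus knot T(p, q) with gcd(p,q)=1,
the crossing number is min(p*(q-1), q*(p-1)).
p*(q-1) = 6*18 = 108
q*(p-1) = 19*5 = 95
min(108, 95) = 95

95


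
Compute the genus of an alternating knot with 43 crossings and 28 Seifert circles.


For alternating knots, g = (c - s + 1)/2.
= (43 - 28 + 1)/2
= 16/2 = 8

8


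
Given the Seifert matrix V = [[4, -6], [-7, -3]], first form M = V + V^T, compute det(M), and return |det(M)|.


Step 1: Form V + V^T where V = [[4, -6], [-7, -3]]
  V^T = [[4, -7], [-6, -3]]
  V + V^T = [[8, -13], [-13, -6]]
Step 2: det(V + V^T) = 8*(-6) - (-13)*(-13)
  = -48 - 169 = -217
Step 3: Knot determinant = |det(V + V^T)| = |-217| = 217

217


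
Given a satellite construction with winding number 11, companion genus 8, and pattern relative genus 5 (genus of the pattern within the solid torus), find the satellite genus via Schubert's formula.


Schubert: g(satellite) = g_rel(pattern) + |winding| * g(companion),
where g_rel(pattern) is the genus of the pattern relative to the solid torus.
= 5 + 11 * 8
= 5 + 88 = 93

93


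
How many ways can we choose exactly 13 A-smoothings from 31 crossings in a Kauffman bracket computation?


We choose which 13 of 31 crossings get A-smoothings.
C(31, 13) = 31! / (13! * 18!)
= 206253075

206253075


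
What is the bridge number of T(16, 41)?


The bridge number of T(p,q) is min(p,q).
min(16, 41) = 16

16


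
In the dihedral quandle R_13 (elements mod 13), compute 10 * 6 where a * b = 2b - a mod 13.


10 * 6 = 2*6 - 10 mod 13
= 12 - 10 mod 13
= 2 mod 13 = 2

2


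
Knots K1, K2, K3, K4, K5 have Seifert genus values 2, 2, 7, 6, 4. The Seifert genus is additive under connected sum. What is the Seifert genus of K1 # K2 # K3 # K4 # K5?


The Seifert genus is additive under connected sum.
Seifert genus(K1 # K2 # K3 # K4 # K5) = (2) + (2) + (7) + (6) + (4)
= 21

21


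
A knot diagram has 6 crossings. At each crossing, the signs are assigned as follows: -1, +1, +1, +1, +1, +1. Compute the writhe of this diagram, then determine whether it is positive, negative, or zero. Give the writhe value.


Step 1: Count positive crossings (+1).
Positive crossings: 5
Step 2: Count negative crossings (-1).
Negative crossings: 1
Step 3: Writhe = (positive) - (negative)
w = 5 - 1 = 4
Step 4: |w| = 4, and w is positive

4


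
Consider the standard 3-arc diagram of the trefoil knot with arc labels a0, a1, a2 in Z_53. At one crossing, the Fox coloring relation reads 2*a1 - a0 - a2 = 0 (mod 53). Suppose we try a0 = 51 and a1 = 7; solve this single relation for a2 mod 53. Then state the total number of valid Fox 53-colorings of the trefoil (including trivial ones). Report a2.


Step 1: Apply the given crossing relation 2*a1 - a0 - a2 = 0 (mod 53).
  a2 = 2*a1 - a0 mod 53
  a2 = 2*7 - 51 mod 53
  a2 = 14 - 51 mod 53
  a2 = -37 mod 53 = 16
Step 2: The trefoil has determinant 3.
  Number of Fox p-colorings (p prime) is p^2 if p = 3, else p.
  Since 53 does not divide 3, only trivial (constant) colorings exist.
  (So the trial a0 = 51, a1 = 7 with a0 != a1 does NOT extend to a valid coloring of the whole trefoil: the other two crossing relations require 3*(a1 - a0) = 0 (mod 53), which fails.)
  Total colorings = 53
Step 3: a2 = 16, total Fox 53-colorings = 53

16


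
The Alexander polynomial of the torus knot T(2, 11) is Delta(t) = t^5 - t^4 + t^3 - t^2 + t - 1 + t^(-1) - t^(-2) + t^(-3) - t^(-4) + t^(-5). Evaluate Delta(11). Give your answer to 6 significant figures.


Substituting t = 11 into Delta(t) = t^5 - t^4 + t^3 - t^2 + t - 1 + t^(-1) - t^(-2) + t^(-3) - t^(-4) + t^(-5):
Term values: (161051) + (-14641) + (1331) + (-121) + (11) + (-1) + (0.0909091) + (-0.00826446) + (0.000751315) + (-6.83013e-05) + (6.20921e-06)
Sum = 147630.0833
Rounded to 6 significant figures: 147630

147630


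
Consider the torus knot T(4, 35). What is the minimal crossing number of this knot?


For a torus knot T(p, q) with gcd(p,q)=1,
the crossing number is min(p*(q-1), q*(p-1)).
p*(q-1) = 4*34 = 136
q*(p-1) = 35*3 = 105
min(136, 105) = 105

105


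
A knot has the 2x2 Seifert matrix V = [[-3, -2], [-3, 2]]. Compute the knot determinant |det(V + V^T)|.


Step 1: Form V + V^T where V = [[-3, -2], [-3, 2]]
  V^T = [[-3, -3], [-2, 2]]
  V + V^T = [[-6, -5], [-5, 4]]
Step 2: det(V + V^T) = (-6)*4 - (-5)*(-5)
  = -24 - 25 = -49
Step 3: Knot determinant = |det(V + V^T)| = |-49| = 49

49


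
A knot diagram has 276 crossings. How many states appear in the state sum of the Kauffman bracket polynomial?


Each crossing contributes 2 choices (A-smoothing or B-smoothing).
Total states = 2^276 = 121416805764108066932466369176469931665150427440758720078238275608681517825325531136

121416805764108066932466369176469931665150427440758720078238275608681517825325531136


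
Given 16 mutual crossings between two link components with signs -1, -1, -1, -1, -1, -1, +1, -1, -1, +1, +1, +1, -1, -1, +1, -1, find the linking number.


Step 1: Count positive crossings: 5
Step 2: Count negative crossings: 11
Step 3: Sum of signs = 5 - 11 = -6
Step 4: Linking number = sum/2 = -6/2 = -3

-3


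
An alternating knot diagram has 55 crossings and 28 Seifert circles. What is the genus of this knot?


For alternating knots, g = (c - s + 1)/2.
= (55 - 28 + 1)/2
= 28/2 = 14

14


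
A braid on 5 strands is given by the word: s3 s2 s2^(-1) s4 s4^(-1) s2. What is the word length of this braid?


The word length counts the number of generators (including inverses).
Listing each generator: s3, s2, s2^(-1), s4, s4^(-1), s2
There are 6 generators in this braid word.

6


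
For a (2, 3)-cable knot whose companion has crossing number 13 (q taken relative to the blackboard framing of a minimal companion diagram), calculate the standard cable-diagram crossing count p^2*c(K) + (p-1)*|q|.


Step 1: Each of the c(K) crossings of the companion diagram becomes p*p = p^2 crossings among the p parallel strands, and each of the |q| twists s_1 s_2 ... s_(p-1) adds (p-1) crossings.
  Crossings = p^2 * c(K) + (p-1)*|q|
Step 2: = 2^2 * 13 + (2-1)*3
Step 3: = 4*13 + 1*3
Step 4: = 52 + 3 = 55

55


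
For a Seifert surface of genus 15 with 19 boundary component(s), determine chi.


chi = 2 - 2g - b
= 2 - 2*15 - 19
= 2 - 30 - 19 = -47

-47


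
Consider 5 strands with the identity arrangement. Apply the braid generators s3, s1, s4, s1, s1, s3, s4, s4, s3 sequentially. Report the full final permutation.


Starting with identity [1, 2, 3, 4, 5].
Apply generators in sequence:
  After s3: [1, 2, 4, 3, 5]
  After s1: [2, 1, 4, 3, 5]
  After s4: [2, 1, 4, 5, 3]
  After s1: [1, 2, 4, 5, 3]
  After s1: [2, 1, 4, 5, 3]
  After s3: [2, 1, 5, 4, 3]
  After s4: [2, 1, 5, 3, 4]
  After s4: [2, 1, 5, 4, 3]
  After s3: [2, 1, 4, 5, 3]
Final permutation: [2, 1, 4, 5, 3]

[2, 1, 4, 5, 3]


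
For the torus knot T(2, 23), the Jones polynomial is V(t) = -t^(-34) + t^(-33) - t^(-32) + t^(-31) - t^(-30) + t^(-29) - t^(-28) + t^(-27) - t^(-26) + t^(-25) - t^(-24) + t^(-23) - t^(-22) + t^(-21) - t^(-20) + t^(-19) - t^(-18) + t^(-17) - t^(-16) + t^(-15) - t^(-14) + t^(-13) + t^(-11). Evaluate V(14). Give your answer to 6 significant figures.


Substituting t = 14 into V(t) = -t^(-34) + t^(-33) - t^(-32) + t^(-31) - t^(-30) + t^(-29) - t^(-28) + t^(-27) - t^(-26) + t^(-25) - t^(-24) + t^(-23) - t^(-22) + t^(-21) - t^(-20) + t^(-19) - t^(-18) + t^(-17) - t^(-16) + t^(-15) - t^(-14) + t^(-13) + t^(-11):
  (-)t^(-34) = -1.07559e-39
  (+)t^(-33) = 1.50583e-38
  (-)t^(-32) = -2.10816e-37
  (+)t^(-31) = 2.95142e-36
  (-)t^(-30) = -4.13199e-35
  (+)t^(-29) = 5.78478e-34
  (-)t^(-28) = -8.09869e-33
  (+)t^(-27) = 1.13382e-31
  (-)t^(-26) = -1.58734e-30
  (+)t^(-25) = 2.22228e-29
  (-)t^(-24) = -3.11119e-28
  (+)t^(-23) = 4.35567e-27
  (-)t^(-22) = -6.09794e-26
  (+)t^(-21) = 8.53712e-25
  (-)t^(-20) = -1.1952e-23
  (+)t^(-19) = 1.67327e-22
  (-)t^(-18) = -2.34258e-21
  (+)t^(-17) = 3.27962e-20
  (-)t^(-16) = -4.59147e-19
  (+)t^(-15) = 6.42805e-18
  (-)t^(-14) = -8.99927e-17
  (+)t^(-13) = 1.2599e-15
  (+)t^(-11) = 2.4694e-13
Sum = (-1.07559e-39) + (1.50583e-38) + (-2.10816e-37) + (2.95142e-36) + (-4.13199e-35) + (5.78478e-34) + (-8.09869e-33) + (1.13382e-31) + (-1.58734e-30) + (2.22228e-29) + (-3.11119e-28) + (4.35567e-27) + (-6.09794e-26) + (8.53712e-25) + (-1.1952e-23) + (1.67327e-22) + (-2.34258e-21) + (3.27962e-20) + (-4.59147e-19) + (6.42805e-18) + (-8.99927e-17) + (1.2599e-15) + (2.4694e-13)
= 2.481159983e-13
Rounded to 6 significant figures: 2.48116e-13

2.48116e-13


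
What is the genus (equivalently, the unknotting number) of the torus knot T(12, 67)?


For a torus knot T(p,q), both the unknotting number and genus equal (p-1)(q-1)/2.
= (12-1)(67-1)/2
= 11*66/2
= 726/2 = 363

363


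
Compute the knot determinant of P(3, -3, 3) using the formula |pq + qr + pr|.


Step 1: Compute pq + qr + pr.
pq = 3*(-3) = -9
qr = (-3)*3 = -9
pr = 3*3 = 9
pq + qr + pr = -9 + (-9) + 9 = -9
Step 2: Take absolute value.
det(P(3,-3,3)) = |-9| = 9

9


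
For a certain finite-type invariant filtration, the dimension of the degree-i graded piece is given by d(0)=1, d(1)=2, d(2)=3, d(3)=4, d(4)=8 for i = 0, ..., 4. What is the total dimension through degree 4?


Total dimension = d(0) + d(1) + ... + d(4)
= 1 + 2 + 3 + 4 + 8
= 18

18


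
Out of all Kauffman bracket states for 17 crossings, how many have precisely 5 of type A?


We choose which 5 of 17 crossings get A-smoothings.
C(17, 5) = 17! / (5! * 12!)
= 6188

6188


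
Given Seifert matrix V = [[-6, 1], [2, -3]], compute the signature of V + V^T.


Step 1: V + V^T = [[-12, 3], [3, -6]]
Step 2: trace = -18, det = 63
Step 3: Discriminant = (-18)^2 - 4*63 = 72
Step 4: Eigenvalues: -4.75736, -13.2426
Step 5: Signature = (# positive eigenvalues) - (# negative eigenvalues) = -2

-2


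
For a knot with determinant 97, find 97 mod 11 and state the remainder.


Step 1: A knot is p-colorable if and only if p divides its determinant.
Step 2: Compute 97 mod 11.
97 = 8 * 11 + 9
Step 3: 97 mod 11 = 9
Step 4: The knot is 11-colorable: no

9


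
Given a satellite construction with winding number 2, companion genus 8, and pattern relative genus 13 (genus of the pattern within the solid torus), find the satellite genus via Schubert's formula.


Schubert: g(satellite) = g_rel(pattern) + |winding| * g(companion),
where g_rel(pattern) is the genus of the pattern relative to the solid torus.
= 13 + 2 * 8
= 13 + 16 = 29

29


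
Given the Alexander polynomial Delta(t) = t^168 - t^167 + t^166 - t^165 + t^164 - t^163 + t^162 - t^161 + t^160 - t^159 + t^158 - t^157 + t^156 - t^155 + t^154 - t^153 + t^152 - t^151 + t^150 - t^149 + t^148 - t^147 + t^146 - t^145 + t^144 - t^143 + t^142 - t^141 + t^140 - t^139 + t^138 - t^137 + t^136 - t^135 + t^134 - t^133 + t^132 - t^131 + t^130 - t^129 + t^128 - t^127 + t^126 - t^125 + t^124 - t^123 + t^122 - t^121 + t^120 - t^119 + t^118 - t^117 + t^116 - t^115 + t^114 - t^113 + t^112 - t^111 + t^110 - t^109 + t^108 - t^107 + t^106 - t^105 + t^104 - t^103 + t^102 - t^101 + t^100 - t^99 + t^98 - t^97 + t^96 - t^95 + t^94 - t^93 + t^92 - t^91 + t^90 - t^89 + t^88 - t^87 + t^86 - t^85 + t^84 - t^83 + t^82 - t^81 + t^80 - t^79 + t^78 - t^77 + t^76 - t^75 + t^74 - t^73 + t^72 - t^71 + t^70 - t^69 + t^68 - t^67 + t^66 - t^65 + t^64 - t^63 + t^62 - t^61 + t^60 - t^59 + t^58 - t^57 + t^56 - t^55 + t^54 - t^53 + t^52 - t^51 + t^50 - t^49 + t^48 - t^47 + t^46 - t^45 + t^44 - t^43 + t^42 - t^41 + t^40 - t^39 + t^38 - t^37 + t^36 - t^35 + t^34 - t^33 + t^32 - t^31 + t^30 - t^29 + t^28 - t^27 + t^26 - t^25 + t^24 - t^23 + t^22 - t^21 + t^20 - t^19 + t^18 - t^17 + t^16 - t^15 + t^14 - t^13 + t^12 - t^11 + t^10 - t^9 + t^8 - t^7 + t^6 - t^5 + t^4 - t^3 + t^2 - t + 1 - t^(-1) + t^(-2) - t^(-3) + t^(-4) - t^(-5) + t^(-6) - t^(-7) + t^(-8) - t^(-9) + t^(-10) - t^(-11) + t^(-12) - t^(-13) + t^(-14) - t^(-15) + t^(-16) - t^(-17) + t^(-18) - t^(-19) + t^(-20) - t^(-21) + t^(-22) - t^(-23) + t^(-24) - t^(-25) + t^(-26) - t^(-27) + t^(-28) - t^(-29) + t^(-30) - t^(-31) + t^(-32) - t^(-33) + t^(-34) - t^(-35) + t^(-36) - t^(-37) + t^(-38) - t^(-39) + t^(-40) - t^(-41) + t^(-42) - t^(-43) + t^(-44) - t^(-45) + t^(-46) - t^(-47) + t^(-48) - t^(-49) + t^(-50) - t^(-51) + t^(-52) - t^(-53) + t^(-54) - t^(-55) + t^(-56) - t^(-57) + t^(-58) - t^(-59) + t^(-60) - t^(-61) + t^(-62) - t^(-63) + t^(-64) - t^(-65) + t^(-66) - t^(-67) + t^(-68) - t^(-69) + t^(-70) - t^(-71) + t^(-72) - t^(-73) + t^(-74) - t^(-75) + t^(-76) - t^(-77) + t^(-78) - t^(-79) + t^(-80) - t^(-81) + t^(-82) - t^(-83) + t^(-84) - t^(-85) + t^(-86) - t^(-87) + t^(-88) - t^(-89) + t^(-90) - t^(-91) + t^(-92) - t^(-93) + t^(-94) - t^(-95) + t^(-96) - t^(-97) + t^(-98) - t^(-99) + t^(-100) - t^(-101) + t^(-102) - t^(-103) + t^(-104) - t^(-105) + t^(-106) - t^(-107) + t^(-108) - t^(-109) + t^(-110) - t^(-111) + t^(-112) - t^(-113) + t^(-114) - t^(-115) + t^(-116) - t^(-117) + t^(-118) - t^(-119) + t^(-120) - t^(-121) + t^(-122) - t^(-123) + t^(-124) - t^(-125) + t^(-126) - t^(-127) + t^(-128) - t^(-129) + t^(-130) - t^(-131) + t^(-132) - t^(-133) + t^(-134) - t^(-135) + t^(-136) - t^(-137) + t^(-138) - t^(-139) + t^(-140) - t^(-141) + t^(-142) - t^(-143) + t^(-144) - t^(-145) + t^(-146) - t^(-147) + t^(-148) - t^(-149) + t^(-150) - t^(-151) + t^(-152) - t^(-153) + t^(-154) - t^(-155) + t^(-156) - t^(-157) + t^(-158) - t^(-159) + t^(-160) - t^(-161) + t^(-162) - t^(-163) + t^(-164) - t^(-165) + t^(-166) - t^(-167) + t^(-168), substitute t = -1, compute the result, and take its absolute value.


Step 1: The polynomial has 337 terms with alternating signs, exponents from 168 down to -168.
Step 2: Substitute t = -1. The i-th term has coefficient (-1)^i and exponent (m-i),
  so its value is (-1)^i * (-1)^(m-i) = (-1)^m = 1 for every i.
Step 3: All 337 terms equal 1, so Delta(-1) = 337 * (1) = 337
Step 4: |Delta(-1)| = 337

337


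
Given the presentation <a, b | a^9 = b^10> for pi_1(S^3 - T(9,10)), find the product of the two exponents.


The relation is a^9 = b^10.
Product of exponents = 9 * 10
= 90

90


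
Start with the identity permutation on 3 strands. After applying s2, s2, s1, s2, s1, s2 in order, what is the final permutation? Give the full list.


Starting with identity [1, 2, 3].
Apply generators in sequence:
  After s2: [1, 3, 2]
  After s2: [1, 2, 3]
  After s1: [2, 1, 3]
  After s2: [2, 3, 1]
  After s1: [3, 2, 1]
  After s2: [3, 1, 2]
Final permutation: [3, 1, 2]

[3, 1, 2]


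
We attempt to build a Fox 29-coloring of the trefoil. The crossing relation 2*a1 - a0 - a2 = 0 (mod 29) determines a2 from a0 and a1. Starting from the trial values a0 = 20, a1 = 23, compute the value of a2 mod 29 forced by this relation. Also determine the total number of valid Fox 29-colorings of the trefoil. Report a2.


Step 1: Apply the given crossing relation 2*a1 - a0 - a2 = 0 (mod 29).
  a2 = 2*a1 - a0 mod 29
  a2 = 2*23 - 20 mod 29
  a2 = 46 - 20 mod 29
  a2 = 26 mod 29 = 26
Step 2: The trefoil has determinant 3.
  Number of Fox p-colorings (p prime) is p^2 if p = 3, else p.
  Since 29 does not divide 3, only trivial (constant) colorings exist.
  (So the trial a0 = 20, a1 = 23 with a0 != a1 does NOT extend to a valid coloring of the whole trefoil: the other two crossing relations require 3*(a1 - a0) = 0 (mod 29), which fails.)
  Total colorings = 29
Step 3: a2 = 26, total Fox 29-colorings = 29

26


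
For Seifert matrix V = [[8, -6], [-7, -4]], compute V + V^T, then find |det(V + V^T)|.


Step 1: Form V + V^T where V = [[8, -6], [-7, -4]]
  V^T = [[8, -7], [-6, -4]]
  V + V^T = [[16, -13], [-13, -8]]
Step 2: det(V + V^T) = 16*(-8) - (-13)*(-13)
  = -128 - 169 = -297
Step 3: Knot determinant = |det(V + V^T)| = |-297| = 297

297
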